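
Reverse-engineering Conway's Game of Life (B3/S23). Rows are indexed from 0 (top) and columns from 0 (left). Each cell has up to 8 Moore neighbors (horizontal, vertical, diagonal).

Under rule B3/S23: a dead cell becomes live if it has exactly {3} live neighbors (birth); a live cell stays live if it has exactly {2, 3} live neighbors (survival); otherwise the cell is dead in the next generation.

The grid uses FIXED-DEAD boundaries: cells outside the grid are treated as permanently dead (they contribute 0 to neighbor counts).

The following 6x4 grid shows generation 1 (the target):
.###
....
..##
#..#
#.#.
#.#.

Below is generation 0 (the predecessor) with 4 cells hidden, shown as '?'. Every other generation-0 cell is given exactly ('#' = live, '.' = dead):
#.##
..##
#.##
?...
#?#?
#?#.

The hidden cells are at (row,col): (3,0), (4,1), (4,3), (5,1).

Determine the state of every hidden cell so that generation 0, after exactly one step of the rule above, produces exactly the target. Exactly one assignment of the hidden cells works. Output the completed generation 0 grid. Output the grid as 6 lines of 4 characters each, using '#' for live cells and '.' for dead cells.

Hidden generation-0 cells (in order): (3,0), (4,1), (4,3), (5,1).
A hidden cell only influences target cells in its own 3x3 neighborhood. Try each of the 2^4 = 16 assignments, step the completed generation 0 forward once under B3/S23, and compare with the target:
  (3,0)=. (4,1)=. (4,3)=. (5,1)=. -> step gives (2,1)='#' but target has '.' -> reject
  (3,0)=. (4,1)=. (4,3)=. (5,1)=# -> step gives (2,1)='#' but target has '.' -> reject
  (3,0)=. (4,1)=. (4,3)=# (5,1)=. -> step gives (2,1)='#' but target has '.' -> reject
  (3,0)=. (4,1)=. (4,3)=# (5,1)=# -> step gives (2,1)='#' but target has '.' -> reject
  (3,0)=. (4,1)=# (4,3)=. (5,1)=. -> step gives (2,1)='#' but target has '.' -> reject
  (3,0)=. (4,1)=# (4,3)=. (5,1)=# -> step gives (2,1)='#' but target has '.' -> reject
  (3,0)=. (4,1)=# (4,3)=# (5,1)=. -> step gives (2,1)='#' but target has '.' -> reject
  (3,0)=. (4,1)=# (4,3)=# (5,1)=# -> step gives (2,1)='#' but target has '.' -> reject
  (3,0)=# (4,1)=. (4,3)=. (5,1)=. -> step gives (3,2)='#' but target has '.' -> reject
  (3,0)=# (4,1)=. (4,3)=. (5,1)=# -> step gives (3,2)='#' but target has '.' -> reject
  (3,0)=# (4,1)=. (4,3)=# (5,1)=. -> step gives (3,3)='.' but target has '#' -> reject
  (3,0)=# (4,1)=. (4,3)=# (5,1)=# -> step gives (3,3)='.' but target has '#' -> reject
  (3,0)=# (4,1)=# (4,3)=. (5,1)=. -> step reproduces the target at every cell -> ACCEPT
  (3,0)=# (4,1)=# (4,3)=. (5,1)=# -> step gives (4,0)='.' but target has '#' -> reject
  (3,0)=# (4,1)=# (4,3)=# (5,1)=. -> step gives (3,3)='.' but target has '#' -> reject
  (3,0)=# (4,1)=# (4,3)=# (5,1)=# -> step gives (3,3)='.' but target has '#' -> reject
Unique solution: (3,0)=live, (4,1)=live, (4,3)=dead, (5,1)=dead.
Check: live-neighbor counts of every cell in the completed generation 0:
0333
2555
1433
3643
3522
2522
Applying B3/S23 to generation 0 with these counts gives:
.###
....
..##
#..#
#.#.
#.#.
which matches the target exactly.

Answer: #.##
..##
#.##
#...
###.
#.#.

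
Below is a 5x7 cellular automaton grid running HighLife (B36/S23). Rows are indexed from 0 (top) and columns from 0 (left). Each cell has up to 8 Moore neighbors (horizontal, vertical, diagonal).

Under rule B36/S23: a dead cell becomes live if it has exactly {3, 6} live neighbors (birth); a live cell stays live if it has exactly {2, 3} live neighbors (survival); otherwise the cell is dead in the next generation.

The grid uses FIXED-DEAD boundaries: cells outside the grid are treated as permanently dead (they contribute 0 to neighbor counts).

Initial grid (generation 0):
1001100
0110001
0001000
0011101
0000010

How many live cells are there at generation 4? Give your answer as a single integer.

Answer: 7

Derivation:
Simulating step by step:
Generation 0 (given above): 12 live cells
Generation 1: 16 live cells
0111000
0110100
0100110
0011110
0001110
Generation 2: 11 live cells
0101000
1000110
0101000
0010001
0010010
Generation 3: 13 live cells
0000100
1101100
0111110
0111000
0000000
Generation 4: 7 live cells
0001100
1100000
0000010
0100000
0010000
Population at generation 4: 7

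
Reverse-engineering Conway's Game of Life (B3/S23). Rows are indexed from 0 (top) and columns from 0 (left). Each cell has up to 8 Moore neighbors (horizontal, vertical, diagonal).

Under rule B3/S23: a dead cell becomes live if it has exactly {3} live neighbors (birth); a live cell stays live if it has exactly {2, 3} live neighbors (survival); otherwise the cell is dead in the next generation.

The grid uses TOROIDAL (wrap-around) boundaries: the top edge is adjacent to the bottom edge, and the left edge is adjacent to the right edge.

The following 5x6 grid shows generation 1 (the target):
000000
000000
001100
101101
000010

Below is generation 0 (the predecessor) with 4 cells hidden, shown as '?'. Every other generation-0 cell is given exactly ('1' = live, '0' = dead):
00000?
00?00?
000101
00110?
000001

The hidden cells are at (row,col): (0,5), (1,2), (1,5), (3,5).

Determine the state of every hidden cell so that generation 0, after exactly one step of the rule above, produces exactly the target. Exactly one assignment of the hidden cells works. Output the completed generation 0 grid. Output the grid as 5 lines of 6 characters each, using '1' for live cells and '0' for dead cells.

Hidden generation-0 cells (in order): (0,5), (1,2), (1,5), (3,5).
A hidden cell only influences target cells in its own 3x3 neighborhood. Try each of the 2^4 = 16 assignments, step the completed generation 0 forward once under B3/S23, and compare with the target:
  (0,5)=0 (1,2)=0 (1,5)=0 (3,5)=0 -> step gives (2,4)='1' but target has '0' -> reject
  (0,5)=0 (1,2)=0 (1,5)=0 (3,5)=1 -> step reproduces the target at every cell -> ACCEPT
  (0,5)=0 (1,2)=0 (1,5)=1 (3,5)=0 -> step gives (1,4)='1' but target has '0' -> reject
  (0,5)=0 (1,2)=0 (1,5)=1 (3,5)=1 -> step gives (1,4)='1' but target has '0' -> reject
  (0,5)=0 (1,2)=1 (1,5)=0 (3,5)=0 -> step gives (2,2)='0' but target has '1' -> reject
  (0,5)=0 (1,2)=1 (1,5)=0 (3,5)=1 -> step gives (2,2)='0' but target has '1' -> reject
  (0,5)=0 (1,2)=1 (1,5)=1 (3,5)=0 -> step gives (1,4)='1' but target has '0' -> reject
  (0,5)=0 (1,2)=1 (1,5)=1 (3,5)=1 -> step gives (1,4)='1' but target has '0' -> reject
  (0,5)=1 (1,2)=0 (1,5)=0 (3,5)=0 -> step gives (1,4)='1' but target has '0' -> reject
  (0,5)=1 (1,2)=0 (1,5)=0 (3,5)=1 -> step gives (1,4)='1' but target has '0' -> reject
  (0,5)=1 (1,2)=0 (1,5)=1 (3,5)=0 -> step gives (0,0)='1' but target has '0' -> reject
  (0,5)=1 (1,2)=0 (1,5)=1 (3,5)=1 -> step gives (0,0)='1' but target has '0' -> reject
  (0,5)=1 (1,2)=1 (1,5)=0 (3,5)=0 -> step gives (1,4)='1' but target has '0' -> reject
  (0,5)=1 (1,2)=1 (1,5)=0 (3,5)=1 -> step gives (1,4)='1' but target has '0' -> reject
  (0,5)=1 (1,2)=1 (1,5)=1 (3,5)=0 -> step gives (0,0)='1' but target has '0' -> reject
  (0,5)=1 (1,2)=1 (1,5)=1 (3,5)=1 -> step gives (0,0)='1' but target has '0' -> reject
Unique solution: (0,5)=dead, (1,2)=dead, (1,5)=dead, (3,5)=live.
Check: live-neighbor counts of every cell in the completed generation 0:
100011
101121
213241
312252
212231
Applying B3/S23 to generation 0 with these counts gives:
000000
000000
001100
101101
000010
which matches the target exactly.

Answer: 000000
000000
000101
001101
000001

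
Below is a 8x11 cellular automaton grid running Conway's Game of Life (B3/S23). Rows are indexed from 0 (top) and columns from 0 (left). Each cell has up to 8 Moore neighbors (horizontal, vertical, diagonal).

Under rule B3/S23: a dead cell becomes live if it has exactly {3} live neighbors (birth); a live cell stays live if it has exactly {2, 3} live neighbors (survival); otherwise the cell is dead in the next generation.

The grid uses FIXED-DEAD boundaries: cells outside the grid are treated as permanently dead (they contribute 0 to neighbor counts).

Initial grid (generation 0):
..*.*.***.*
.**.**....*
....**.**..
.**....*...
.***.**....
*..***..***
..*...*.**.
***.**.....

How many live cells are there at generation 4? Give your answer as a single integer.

Simulating step by step:
Generation 0 (given above): 39 live cells
Generation 1: 33 live cells
.**.*.**.*.
.**........
....**.**..
.*.....**..
*....*****.
........*.*
*.*...***.*
.***.*.....
Generation 2: 26 live cells
.***.......
.**.*......
.**...***..
....*......
......*....
.*...*....*
..**..***..
.***..**...
Generation 3: 21 live cells
.*.*.......
*......*...
.**..*.*...
.....**....
.....*.....
..*..*.....
...***..*..
.*.*..*.*..
Generation 4: 20 live cells
...........
*.....*....
.*...*.*...
....**.....
....**.....
...*.**....
...*.***...
..**.*.*...
Population at generation 4: 20

Answer: 20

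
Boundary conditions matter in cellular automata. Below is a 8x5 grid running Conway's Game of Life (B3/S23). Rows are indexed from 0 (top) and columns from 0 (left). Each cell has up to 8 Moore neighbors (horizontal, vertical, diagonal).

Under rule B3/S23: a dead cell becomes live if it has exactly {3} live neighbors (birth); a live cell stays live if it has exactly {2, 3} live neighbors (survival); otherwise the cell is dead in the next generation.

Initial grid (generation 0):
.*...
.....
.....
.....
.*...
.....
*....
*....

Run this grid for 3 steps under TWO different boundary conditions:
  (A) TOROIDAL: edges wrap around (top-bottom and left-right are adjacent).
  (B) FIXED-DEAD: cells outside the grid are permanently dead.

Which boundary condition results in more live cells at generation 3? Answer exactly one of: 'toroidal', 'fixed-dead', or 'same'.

Under TOROIDAL boundary, generation 3:
.....
.....
.....
.....
.....
.....
.....
.....
Population = 0

Under FIXED-DEAD boundary, generation 3:
.....
.....
.....
.....
.....
.....
.....
.....
Population = 0

Comparison: toroidal=0, fixed-dead=0 -> same

Answer: same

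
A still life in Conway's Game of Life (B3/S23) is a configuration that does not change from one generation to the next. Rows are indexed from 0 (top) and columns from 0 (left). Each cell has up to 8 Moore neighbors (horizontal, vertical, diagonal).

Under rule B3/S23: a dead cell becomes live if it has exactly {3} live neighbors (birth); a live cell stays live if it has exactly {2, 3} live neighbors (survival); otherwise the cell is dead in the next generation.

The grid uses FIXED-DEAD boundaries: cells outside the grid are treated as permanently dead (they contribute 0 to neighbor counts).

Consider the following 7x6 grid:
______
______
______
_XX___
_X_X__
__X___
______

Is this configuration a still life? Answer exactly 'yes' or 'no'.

Compute generation 1 and compare to generation 0 (given above):
Generation 1:
______
______
______
_XX___
_X_X__
__X___
______
The grids are IDENTICAL -> still life.

Answer: yes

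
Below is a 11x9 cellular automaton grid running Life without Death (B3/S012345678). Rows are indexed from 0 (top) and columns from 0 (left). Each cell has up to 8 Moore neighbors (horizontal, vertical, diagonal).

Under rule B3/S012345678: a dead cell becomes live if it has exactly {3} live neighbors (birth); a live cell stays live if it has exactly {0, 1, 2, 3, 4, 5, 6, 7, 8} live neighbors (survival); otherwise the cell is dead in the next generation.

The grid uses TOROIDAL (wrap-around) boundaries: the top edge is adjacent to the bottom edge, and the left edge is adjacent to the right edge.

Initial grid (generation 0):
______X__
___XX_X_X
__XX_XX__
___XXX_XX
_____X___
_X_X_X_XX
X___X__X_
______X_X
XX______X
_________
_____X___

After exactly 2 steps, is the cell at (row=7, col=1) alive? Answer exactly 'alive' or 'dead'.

Answer: alive

Derivation:
Simulating step by step:
Generation 0 (given above): 29 live cells
Generation 1: 42 live cells
____X_XX_
__XXX_X_X
__XX_XX_X
__XXXX_XX
X_XX_X___
XX_X_X_XX
X___XX_X_
_X____X_X
XX_____XX
X________
_____X___
Generation 2: 49 live cells
____X_XX_
__XXX_X_X
XXXX_XX_X
X_XXXX_XX
X_XX_X___
XX_X_X_XX
X_X_XX_X_
_X___XX_X
XX_____XX
XX_______
_____XX__

Cell (7,1) at generation 2: 1 -> alive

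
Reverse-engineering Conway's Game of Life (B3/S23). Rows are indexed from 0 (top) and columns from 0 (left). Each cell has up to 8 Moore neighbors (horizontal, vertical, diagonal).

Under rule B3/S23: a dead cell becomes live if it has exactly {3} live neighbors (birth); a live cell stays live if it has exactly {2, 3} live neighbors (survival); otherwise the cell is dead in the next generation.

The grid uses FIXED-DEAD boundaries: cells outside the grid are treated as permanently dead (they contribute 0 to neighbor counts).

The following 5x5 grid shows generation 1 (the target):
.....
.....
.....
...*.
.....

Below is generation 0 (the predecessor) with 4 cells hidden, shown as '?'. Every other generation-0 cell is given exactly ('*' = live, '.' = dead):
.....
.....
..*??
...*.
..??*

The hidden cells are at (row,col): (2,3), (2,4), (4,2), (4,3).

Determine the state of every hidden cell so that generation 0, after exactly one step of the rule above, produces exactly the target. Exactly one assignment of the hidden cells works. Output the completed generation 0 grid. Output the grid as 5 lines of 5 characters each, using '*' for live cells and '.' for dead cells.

Hidden generation-0 cells (in order): (2,3), (2,4), (4,2), (4,3).
A hidden cell only influences target cells in its own 3x3 neighborhood. Try each of the 2^4 = 16 assignments, step the completed generation 0 forward once under B3/S23, and compare with the target:
  (2,3)=. (2,4)=. (4,2)=. (4,3)=. -> step reproduces the target at every cell -> ACCEPT
  (2,3)=. (2,4)=. (4,2)=. (4,3)=* -> step gives (3,2)='*' but target has '.' -> reject
  (2,3)=. (2,4)=. (4,2)=* (4,3)=. -> step gives (3,2)='*' but target has '.' -> reject
  (2,3)=. (2,4)=. (4,2)=* (4,3)=* -> step gives (3,3)='.' but target has '*' -> reject
  (2,3)=. (2,4)=* (4,2)=. (4,3)=. -> step gives (2,3)='*' but target has '.' -> reject
  (2,3)=. (2,4)=* (4,2)=. (4,3)=* -> step gives (2,3)='*' but target has '.' -> reject
  (2,3)=. (2,4)=* (4,2)=* (4,3)=. -> step gives (2,3)='*' but target has '.' -> reject
  (2,3)=. (2,4)=* (4,2)=* (4,3)=* -> step gives (2,3)='*' but target has '.' -> reject
  (2,3)=* (2,4)=. (4,2)=. (4,3)=. -> step gives (2,2)='*' but target has '.' -> reject
  (2,3)=* (2,4)=. (4,2)=. (4,3)=* -> step gives (2,2)='*' but target has '.' -> reject
  (2,3)=* (2,4)=. (4,2)=* (4,3)=. -> step gives (2,2)='*' but target has '.' -> reject
  (2,3)=* (2,4)=. (4,2)=* (4,3)=* -> step gives (2,2)='*' but target has '.' -> reject
  (2,3)=* (2,4)=* (4,2)=. (4,3)=. -> step gives (1,3)='*' but target has '.' -> reject
  (2,3)=* (2,4)=* (4,2)=. (4,3)=* -> step gives (1,3)='*' but target has '.' -> reject
  (2,3)=* (2,4)=* (4,2)=* (4,3)=. -> step gives (1,3)='*' but target has '.' -> reject
  (2,3)=* (2,4)=* (4,2)=* (4,3)=* -> step gives (1,3)='*' but target has '.' -> reject
Unique solution: (2,3)=dead, (2,4)=dead, (4,2)=dead, (4,3)=dead.
Check: live-neighbor counts of every cell in the completed generation 0:
00000
01110
01121
01222
00121
Applying B3/S23 to generation 0 with these counts gives:
.....
.....
.....
...*.
.....
which matches the target exactly.

Answer: .....
.....
..*..
...*.
....*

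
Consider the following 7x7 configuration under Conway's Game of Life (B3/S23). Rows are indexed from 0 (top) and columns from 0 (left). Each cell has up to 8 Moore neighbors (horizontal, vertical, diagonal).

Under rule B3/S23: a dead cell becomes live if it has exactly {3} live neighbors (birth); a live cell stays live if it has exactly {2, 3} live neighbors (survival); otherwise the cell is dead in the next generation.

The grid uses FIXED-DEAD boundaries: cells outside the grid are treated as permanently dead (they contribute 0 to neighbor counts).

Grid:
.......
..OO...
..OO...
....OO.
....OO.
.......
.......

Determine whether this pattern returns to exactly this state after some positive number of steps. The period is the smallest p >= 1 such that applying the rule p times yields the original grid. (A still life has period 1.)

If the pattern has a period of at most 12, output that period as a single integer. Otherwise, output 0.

Answer: 2

Derivation:
Simulating and comparing each generation to the original:
Gen 0 (original, given above): 8 live cells
Gen 1: 6 live cells, differs from original
Gen 2: 8 live cells, MATCHES original -> period = 2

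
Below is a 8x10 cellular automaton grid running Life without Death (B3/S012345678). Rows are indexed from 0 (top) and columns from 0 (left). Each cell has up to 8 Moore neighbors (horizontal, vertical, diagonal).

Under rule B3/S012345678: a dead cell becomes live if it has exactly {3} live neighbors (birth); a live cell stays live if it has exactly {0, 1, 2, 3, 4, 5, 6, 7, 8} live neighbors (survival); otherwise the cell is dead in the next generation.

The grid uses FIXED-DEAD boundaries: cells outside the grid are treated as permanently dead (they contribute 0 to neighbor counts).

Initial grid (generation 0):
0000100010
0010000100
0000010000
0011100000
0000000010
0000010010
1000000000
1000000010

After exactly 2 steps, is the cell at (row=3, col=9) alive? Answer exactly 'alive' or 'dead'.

Answer: dead

Derivation:
Simulating step by step:
Generation 0 (given above): 14 live cells
Generation 1: 18 live cells
0000100010
0010000100
0010110000
0011100000
0001100010
0000010010
1000000000
1000000010
Generation 2: 24 live cells
0000100010
0010110100
0110110000
0011100000
0011110010
0000110010
1000000000
1000000010

Cell (3,9) at generation 2: 0 -> dead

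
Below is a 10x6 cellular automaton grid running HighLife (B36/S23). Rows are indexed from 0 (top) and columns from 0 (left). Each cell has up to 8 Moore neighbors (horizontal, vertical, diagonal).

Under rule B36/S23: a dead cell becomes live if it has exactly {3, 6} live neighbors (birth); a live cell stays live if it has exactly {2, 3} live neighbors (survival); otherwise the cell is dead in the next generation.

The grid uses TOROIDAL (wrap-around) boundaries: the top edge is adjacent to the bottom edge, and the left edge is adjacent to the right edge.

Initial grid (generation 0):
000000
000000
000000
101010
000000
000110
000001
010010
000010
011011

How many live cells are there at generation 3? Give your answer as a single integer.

Simulating step by step:
Generation 0 (given above): 13 live cells
Generation 1: 14 live cells
000000
000000
000000
000000
000011
000010
000101
000011
111010
000111
Generation 2: 18 live cells
000010
000000
000000
000000
000011
000100
000101
011000
111001
111111
Generation 3: 12 live cells
111010
000000
000000
000000
000010
000101
000110
000111
000000
000000
Population at generation 3: 12

Answer: 12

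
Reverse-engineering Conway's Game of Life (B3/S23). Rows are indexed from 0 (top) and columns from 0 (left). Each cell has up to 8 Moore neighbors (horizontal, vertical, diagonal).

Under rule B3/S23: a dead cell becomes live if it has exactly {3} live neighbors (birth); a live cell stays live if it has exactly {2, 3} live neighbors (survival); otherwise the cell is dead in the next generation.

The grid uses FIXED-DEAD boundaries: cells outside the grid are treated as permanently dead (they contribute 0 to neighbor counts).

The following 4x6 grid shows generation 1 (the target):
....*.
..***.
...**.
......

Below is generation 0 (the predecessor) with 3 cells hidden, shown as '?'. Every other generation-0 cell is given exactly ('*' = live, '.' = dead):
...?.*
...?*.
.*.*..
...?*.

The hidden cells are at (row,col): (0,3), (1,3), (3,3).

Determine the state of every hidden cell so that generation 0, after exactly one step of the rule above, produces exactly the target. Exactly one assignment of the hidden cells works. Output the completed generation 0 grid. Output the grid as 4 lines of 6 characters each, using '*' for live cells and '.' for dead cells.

Hidden generation-0 cells (in order): (0,3), (1,3), (3,3).
A hidden cell only influences target cells in its own 3x3 neighborhood. Try each of the 2^3 = 8 assignments, step the completed generation 0 forward once under B3/S23, and compare with the target:
  (0,3)=. (1,3)=. (3,3)=. -> step gives (0,4)='.' but target has '*' -> reject
  (0,3)=. (1,3)=. (3,3)=* -> step gives (0,4)='.' but target has '*' -> reject
  (0,3)=. (1,3)=* (3,3)=. -> step gives (2,2)='*' but target has '.' -> reject
  (0,3)=. (1,3)=* (3,3)=* -> step gives (2,3)='.' but target has '*' -> reject
  (0,3)=* (1,3)=. (3,3)=. -> step reproduces the target at every cell -> ACCEPT
  (0,3)=* (1,3)=. (3,3)=* -> step gives (2,2)='*' but target has '.' -> reject
  (0,3)=* (1,3)=* (3,3)=. -> step gives (0,3)='*' but target has '.' -> reject
  (0,3)=* (1,3)=* (3,3)=* -> step gives (0,3)='*' but target has '.' -> reject
Unique solution: (0,3)=live, (1,3)=dead, (3,3)=dead.
Check: live-neighbor counts of every cell in the completed generation 0:
001131
113332
102232
112211
Applying B3/S23 to generation 0 with these counts gives:
....*.
..***.
...**.
......
which matches the target exactly.

Answer: ...*.*
....*.
.*.*..
....*.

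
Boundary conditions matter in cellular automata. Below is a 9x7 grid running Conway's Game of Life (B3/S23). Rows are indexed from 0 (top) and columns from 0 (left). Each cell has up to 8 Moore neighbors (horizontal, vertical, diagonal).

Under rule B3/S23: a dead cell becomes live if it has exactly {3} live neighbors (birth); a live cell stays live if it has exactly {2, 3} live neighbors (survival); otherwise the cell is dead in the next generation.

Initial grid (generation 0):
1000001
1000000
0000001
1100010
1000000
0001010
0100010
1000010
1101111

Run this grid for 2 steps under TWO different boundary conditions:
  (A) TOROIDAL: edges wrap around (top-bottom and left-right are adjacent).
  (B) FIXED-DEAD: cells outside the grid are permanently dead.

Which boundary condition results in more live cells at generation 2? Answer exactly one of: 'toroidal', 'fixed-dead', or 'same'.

Under TOROIDAL boundary, generation 2:
0000000
1000000
0100001
0010001
0100011
1000101
0000010
0000000
0001000
Population = 13

Under FIXED-DEAD boundary, generation 2:
0000000
0000000
1100000
0010000
1100000
0000100
0000010
1000100
1100010
Population = 12

Comparison: toroidal=13, fixed-dead=12 -> toroidal

Answer: toroidal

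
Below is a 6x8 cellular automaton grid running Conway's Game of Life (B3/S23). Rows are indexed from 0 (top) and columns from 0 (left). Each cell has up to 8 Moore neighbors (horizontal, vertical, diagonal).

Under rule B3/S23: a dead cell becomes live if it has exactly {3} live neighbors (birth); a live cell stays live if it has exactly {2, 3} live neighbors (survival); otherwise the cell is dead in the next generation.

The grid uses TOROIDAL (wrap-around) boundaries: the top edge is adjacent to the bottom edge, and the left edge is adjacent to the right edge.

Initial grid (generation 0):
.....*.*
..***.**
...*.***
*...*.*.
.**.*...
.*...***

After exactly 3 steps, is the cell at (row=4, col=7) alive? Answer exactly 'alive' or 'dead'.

Simulating step by step:
Generation 0 (given above): 21 live cells
Generation 1: 21 live cells
..**....
*.**....
*.*.....
***.*.*.
.****...
.**.**.*
Generation 2: 10 live cells
*.......
........
*.......
*...**.*
......**
*....*..
Generation 3: 7 live cells
........
........
*......*
*....*..
....*...
*.....*.

Cell (4,7) at generation 3: 0 -> dead

Answer: dead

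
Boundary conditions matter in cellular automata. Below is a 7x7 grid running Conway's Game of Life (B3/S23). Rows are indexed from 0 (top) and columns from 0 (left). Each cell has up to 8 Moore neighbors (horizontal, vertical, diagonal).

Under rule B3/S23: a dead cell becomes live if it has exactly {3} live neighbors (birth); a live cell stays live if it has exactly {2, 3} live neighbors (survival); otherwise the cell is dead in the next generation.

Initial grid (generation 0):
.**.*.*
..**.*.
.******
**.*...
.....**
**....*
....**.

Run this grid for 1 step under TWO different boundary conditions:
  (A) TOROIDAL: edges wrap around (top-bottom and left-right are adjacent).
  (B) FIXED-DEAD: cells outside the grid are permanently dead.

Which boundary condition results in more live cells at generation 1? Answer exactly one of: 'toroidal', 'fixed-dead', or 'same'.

Answer: fixed-dead

Derivation:
Under TOROIDAL boundary, generation 1:
.**...*
.......
.....**
.*.*...
..*..*.
*...*..
..***..
Population = 14

Under FIXED-DEAD boundary, generation 1:
.**.**.
.......
*....**
**.*...
..*..**
....*.*
.....*.
Population = 16

Comparison: toroidal=14, fixed-dead=16 -> fixed-dead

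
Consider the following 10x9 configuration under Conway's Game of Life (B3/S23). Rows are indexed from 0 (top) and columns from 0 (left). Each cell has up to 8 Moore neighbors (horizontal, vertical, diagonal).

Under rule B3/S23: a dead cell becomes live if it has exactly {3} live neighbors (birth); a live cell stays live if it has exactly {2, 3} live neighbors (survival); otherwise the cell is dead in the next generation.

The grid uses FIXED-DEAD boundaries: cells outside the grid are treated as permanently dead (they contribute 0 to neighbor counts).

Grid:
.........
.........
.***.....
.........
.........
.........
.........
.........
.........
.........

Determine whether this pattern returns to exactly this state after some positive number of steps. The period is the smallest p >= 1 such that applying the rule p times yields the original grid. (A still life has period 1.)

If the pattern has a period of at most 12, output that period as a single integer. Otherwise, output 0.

Simulating and comparing each generation to the original:
Gen 0 (original, given above): 3 live cells
Gen 1: 3 live cells, differs from original
Gen 2: 3 live cells, MATCHES original -> period = 2

Answer: 2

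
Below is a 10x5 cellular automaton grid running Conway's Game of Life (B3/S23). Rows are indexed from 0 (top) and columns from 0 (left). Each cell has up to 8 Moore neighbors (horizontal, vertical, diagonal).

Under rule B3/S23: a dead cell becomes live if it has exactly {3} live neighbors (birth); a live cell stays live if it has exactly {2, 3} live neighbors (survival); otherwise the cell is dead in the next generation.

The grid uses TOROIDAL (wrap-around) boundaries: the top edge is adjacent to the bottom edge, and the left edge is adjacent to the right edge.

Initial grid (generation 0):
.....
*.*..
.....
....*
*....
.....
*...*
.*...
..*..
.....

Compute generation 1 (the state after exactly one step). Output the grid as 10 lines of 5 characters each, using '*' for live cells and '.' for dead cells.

Answer: .....
.....
.....
.....
.....
*...*
*....
**...
.....
.....

Derivation:
Simulating step by step:
Generation 0 (given above): 8 live cells
Generation 1: 5 live cells
(generation 1 grid is the final answer)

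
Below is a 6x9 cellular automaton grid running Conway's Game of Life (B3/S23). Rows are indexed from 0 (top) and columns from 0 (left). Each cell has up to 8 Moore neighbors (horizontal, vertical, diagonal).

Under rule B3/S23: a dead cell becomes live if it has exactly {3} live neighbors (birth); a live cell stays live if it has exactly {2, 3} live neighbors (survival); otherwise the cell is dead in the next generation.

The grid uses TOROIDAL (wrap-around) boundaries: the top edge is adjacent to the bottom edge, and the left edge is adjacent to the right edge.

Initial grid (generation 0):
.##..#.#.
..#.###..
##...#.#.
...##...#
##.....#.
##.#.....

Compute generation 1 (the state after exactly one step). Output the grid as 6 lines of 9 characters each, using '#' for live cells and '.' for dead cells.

Answer: #....#...
#.###..##
###....##
..#.#.##.
.#.##....
......#..

Derivation:
Simulating step by step:
Generation 0 (given above): 21 live cells
Generation 1: 21 live cells
(generation 1 grid is the final answer)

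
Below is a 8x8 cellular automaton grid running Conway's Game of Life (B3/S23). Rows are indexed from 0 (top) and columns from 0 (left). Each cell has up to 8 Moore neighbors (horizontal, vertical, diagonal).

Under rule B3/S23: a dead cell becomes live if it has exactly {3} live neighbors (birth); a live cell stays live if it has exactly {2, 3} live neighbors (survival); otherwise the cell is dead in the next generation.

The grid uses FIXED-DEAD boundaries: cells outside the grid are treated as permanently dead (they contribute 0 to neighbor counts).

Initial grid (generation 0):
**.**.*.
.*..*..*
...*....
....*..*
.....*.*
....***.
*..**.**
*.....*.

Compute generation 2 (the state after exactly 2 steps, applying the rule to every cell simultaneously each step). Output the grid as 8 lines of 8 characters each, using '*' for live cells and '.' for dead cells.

Simulating step by step:
Generation 0 (given above): 23 live cells
Generation 1: 22 live cells
******..
**..**..
...**...
....*.*.
.......*
...*....
...**..*
.....***
Generation 2: 19 live cells
(generation 2 grid is the final answer)

Answer: *.**.*..
*.......
...*....
...***..
........
...**...
...***.*
....****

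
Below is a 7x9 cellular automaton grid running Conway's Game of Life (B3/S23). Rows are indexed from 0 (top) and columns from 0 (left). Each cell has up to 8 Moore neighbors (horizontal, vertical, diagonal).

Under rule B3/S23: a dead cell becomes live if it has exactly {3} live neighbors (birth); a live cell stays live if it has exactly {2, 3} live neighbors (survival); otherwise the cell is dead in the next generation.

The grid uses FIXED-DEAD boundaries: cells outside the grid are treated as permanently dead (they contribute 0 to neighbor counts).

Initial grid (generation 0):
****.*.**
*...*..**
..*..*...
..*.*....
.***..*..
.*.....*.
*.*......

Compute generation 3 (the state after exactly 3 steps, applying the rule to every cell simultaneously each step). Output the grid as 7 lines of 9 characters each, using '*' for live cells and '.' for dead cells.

Simulating step by step:
Generation 0 (given above): 23 live cells
Generation 1: 23 live cells
*****.***
*...**.**
.*..**...
....**...
.*.*.....
*..*.....
.*.......
Generation 2: 17 live cells
*****.*.*
*.......*
...*.....
..**.*...
..**.....
**.......
.........
Generation 3: 15 live cells
(generation 3 grid is the final answer)

Answer: ****...*.
*...*..*.
..***....
.........
...**....
.**......
.........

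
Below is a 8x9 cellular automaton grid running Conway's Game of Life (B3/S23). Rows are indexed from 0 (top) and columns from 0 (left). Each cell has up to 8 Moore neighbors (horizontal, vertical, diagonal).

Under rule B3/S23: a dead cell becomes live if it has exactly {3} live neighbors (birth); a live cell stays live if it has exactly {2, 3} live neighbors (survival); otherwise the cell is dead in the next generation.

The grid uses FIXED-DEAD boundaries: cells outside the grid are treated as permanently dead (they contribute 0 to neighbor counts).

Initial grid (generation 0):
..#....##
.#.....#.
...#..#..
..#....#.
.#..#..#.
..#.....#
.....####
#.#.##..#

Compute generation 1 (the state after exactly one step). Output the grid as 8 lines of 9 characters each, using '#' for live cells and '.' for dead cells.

Simulating step by step:
Generation 0 (given above): 23 live cells
Generation 1: 29 live cells
(generation 1 grid is the final answer)

Answer: .......##
..#...###
..#...##.
..##..##.
.###...##
.....#..#
.#.####.#
....##..#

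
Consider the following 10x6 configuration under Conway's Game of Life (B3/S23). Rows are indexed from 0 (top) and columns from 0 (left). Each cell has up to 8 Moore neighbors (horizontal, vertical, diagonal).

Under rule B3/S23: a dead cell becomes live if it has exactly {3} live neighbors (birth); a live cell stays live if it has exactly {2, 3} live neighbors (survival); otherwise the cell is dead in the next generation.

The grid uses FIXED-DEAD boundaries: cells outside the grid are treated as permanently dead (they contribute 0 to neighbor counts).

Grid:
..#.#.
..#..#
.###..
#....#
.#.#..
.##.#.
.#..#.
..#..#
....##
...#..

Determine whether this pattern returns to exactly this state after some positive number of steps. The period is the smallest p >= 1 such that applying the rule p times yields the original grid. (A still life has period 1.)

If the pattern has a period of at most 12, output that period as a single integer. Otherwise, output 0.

Simulating and comparing each generation to the original:
Gen 0 (original, given above): 21 live cells
Gen 1: 25 live cells, differs from original
Gen 2: 19 live cells, differs from original
Gen 3: 15 live cells, differs from original
Gen 4: 18 live cells, differs from original
Gen 5: 13 live cells, differs from original
Gen 6: 8 live cells, differs from original
Gen 7: 7 live cells, differs from original
Gen 8: 6 live cells, differs from original
Gen 9: 4 live cells, differs from original
Gen 10: 4 live cells, differs from original
Gen 11: 4 live cells, differs from original
Gen 12: 4 live cells, differs from original
No period found within 12 steps.

Answer: 0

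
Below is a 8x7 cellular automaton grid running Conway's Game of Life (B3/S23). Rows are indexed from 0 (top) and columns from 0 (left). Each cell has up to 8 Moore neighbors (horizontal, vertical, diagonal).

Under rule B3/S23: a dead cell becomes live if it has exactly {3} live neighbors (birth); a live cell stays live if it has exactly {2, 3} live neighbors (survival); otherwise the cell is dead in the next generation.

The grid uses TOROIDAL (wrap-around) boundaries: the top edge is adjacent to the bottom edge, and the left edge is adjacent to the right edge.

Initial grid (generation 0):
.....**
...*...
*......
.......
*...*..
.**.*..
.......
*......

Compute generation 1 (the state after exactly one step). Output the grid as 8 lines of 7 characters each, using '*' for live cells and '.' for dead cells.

Simulating step by step:
Generation 0 (given above): 10 live cells
Generation 1: 8 live cells
(generation 1 grid is the final answer)

Answer: ......*
......*
.......
.......
.*.*...
.*.*...
.*.....
......*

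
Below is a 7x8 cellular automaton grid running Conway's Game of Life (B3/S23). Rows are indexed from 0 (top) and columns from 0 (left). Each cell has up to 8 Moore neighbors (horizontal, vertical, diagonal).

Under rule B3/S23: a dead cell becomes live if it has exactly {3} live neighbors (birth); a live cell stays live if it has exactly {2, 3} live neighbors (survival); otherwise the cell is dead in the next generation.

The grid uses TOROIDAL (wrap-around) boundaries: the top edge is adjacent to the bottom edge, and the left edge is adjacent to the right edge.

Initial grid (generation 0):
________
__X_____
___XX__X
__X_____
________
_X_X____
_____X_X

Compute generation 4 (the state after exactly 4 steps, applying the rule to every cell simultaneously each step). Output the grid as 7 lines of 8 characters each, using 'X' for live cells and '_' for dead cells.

Answer: ________
___X____
__X_XX__
___XX___
___X____
________
________

Derivation:
Simulating step by step:
Generation 0 (given above): 9 live cells
Generation 1: 5 live cells
________
___X____
__XX____
___X____
__X_____
________
________
Generation 2: 6 live cells
________
__XX____
__XXX___
___X____
________
________
________
Generation 3: 6 live cells
________
__X_X___
____X___
__XXX___
________
________
________
Generation 4: 7 live cells
(generation 4 grid is the final answer)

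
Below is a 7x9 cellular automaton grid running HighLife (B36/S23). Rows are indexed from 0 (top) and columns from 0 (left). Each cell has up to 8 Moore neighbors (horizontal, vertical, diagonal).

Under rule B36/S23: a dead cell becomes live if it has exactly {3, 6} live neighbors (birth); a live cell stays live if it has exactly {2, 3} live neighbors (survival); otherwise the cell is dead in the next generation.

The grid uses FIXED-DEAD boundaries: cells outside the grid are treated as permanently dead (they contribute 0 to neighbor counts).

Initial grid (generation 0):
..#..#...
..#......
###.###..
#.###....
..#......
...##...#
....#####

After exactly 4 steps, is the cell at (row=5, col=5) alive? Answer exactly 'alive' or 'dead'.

Simulating step by step:
Generation 0 (given above): 22 live cells
Generation 1: 23 live cells
.........
..#.#.#..
#..###...
##..#....
.###.....
...##.#.#
...######
Generation 2: 13 live cells
.........
....#....
#.#......
#....#...
##...#...
......#.#
...#..#.#
Generation 3: 8 live cells
.........
.........
.#.......
#........
##...##..
.....##..
.........
Generation 4: 7 live cells
.........
.........
.........
#........
##...##..
.....##..
.........

Cell (5,5) at generation 4: 1 -> alive

Answer: alive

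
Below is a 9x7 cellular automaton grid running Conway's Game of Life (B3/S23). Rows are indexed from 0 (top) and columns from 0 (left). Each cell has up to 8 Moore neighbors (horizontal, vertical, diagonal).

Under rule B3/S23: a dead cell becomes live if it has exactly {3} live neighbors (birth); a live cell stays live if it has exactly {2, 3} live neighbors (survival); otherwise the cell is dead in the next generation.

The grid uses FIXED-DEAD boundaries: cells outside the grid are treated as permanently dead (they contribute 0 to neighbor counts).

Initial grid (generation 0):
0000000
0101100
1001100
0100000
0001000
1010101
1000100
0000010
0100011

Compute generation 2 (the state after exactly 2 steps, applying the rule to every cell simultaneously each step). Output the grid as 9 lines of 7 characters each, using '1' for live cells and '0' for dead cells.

Answer: 0001000
0110100
0100010
1000000
0100010
1100010
0011001
0001001
0000101

Derivation:
Simulating step by step:
Generation 0 (given above): 18 live cells
Generation 1: 24 live cells
0000000
0011100
1101100
0011100
0111000
0100110
0101100
0000111
0000011
Generation 2: 19 live cells
(generation 2 grid is the final answer)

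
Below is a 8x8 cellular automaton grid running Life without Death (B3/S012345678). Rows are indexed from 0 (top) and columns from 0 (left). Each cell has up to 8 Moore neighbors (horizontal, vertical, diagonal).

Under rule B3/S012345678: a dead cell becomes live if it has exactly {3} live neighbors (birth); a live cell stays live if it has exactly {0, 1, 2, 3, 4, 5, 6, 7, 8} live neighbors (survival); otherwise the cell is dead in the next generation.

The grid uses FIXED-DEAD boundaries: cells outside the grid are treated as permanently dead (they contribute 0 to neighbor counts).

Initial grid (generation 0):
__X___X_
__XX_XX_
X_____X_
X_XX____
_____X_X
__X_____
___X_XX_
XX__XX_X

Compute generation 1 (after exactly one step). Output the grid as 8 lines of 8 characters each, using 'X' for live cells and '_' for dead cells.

Simulating step by step:
Generation 0 (given above): 22 live cells
Generation 1: 37 live cells
(generation 1 grid is the final answer)

Answer: __XX_XX_
_XXX_XXX
X___XXX_
XXXX__X_
_XXX_X_X
__X_XX__
_XXX_XX_
XX__XX_X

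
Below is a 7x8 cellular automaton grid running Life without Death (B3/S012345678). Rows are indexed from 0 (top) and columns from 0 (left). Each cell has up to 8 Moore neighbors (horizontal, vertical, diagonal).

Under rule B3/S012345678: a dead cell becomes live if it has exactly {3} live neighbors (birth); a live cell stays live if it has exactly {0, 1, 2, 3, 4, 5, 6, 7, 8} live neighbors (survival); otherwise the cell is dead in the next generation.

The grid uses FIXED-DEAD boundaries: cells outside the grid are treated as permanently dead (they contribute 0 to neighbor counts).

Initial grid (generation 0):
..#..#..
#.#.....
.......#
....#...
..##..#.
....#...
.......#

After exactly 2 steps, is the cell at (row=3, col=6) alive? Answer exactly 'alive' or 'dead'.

Simulating step by step:
Generation 0 (given above): 11 live cells
Generation 1: 17 live cells
.##..#..
###.....
.......#
...##...
..#####.
...##...
.......#
Generation 2: 25 live cells
###..#..
###.....
.###...#
..###.#.
..#####.
..###.#.
.......#

Cell (3,6) at generation 2: 1 -> alive

Answer: alive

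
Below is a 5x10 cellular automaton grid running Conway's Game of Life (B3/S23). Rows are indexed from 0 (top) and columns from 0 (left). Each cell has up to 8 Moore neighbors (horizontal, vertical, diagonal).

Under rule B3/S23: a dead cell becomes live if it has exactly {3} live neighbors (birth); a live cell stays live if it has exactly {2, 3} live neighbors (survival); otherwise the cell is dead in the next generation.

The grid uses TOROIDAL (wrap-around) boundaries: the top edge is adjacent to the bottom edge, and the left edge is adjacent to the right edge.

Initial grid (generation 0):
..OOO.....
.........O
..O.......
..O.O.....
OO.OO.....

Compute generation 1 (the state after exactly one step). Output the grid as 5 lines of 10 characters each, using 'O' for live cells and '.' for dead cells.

Answer: OOO.O.....
..O.......
...O......
..O.O.....
.O...O....

Derivation:
Simulating step by step:
Generation 0 (given above): 11 live cells
Generation 1: 10 live cells
(generation 1 grid is the final answer)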